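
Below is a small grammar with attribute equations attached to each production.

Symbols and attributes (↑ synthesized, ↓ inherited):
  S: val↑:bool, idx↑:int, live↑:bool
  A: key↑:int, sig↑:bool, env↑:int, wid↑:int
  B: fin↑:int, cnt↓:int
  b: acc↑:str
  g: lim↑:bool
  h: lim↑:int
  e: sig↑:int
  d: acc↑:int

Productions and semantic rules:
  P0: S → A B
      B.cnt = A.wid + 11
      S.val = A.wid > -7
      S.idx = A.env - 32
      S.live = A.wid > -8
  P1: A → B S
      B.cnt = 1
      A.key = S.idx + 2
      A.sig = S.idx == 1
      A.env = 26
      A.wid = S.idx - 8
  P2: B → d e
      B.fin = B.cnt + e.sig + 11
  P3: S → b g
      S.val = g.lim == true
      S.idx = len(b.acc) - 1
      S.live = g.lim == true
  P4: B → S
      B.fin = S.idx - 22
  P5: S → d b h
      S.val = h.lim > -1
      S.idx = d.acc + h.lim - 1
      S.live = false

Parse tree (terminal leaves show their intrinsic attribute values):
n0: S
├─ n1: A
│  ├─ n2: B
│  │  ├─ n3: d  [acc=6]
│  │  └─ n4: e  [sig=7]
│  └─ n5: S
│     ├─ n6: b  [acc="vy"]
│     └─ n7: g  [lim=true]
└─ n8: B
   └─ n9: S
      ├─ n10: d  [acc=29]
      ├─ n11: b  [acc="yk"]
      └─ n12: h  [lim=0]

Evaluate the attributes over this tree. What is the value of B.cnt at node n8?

4

1. n2.cnt = 1  [1]
2. n3.acc = 6  [terminal]
3. n4.sig = 7  [terminal]
4. n2.fin = 19  [B.cnt + e.sig + 11]
5. n6.acc = "vy"  [terminal]
6. n7.lim = true  [terminal]
7. n5.val = true  [g.lim == true]
8. n5.idx = 1  [len(b.acc) - 1]
9. n5.live = true  [g.lim == true]
10. n1.key = 3  [S.idx + 2]
11. n1.sig = true  [S.idx == 1]
12. n1.env = 26  [26]
13. n1.wid = -7  [S.idx - 8]
14. n8.cnt = 4  [A.wid + 11]
15. n10.acc = 29  [terminal]
16. n11.acc = "yk"  [terminal]
17. n12.lim = 0  [terminal]
18. n9.val = true  [h.lim > -1]
19. n9.idx = 28  [d.acc + h.lim - 1]
20. n9.live = false  [false]
21. n8.fin = 6  [S.idx - 22]
22. n0.val = false  [A.wid > -7]
23. n0.idx = -6  [A.env - 32]
24. n0.live = true  [A.wid > -8]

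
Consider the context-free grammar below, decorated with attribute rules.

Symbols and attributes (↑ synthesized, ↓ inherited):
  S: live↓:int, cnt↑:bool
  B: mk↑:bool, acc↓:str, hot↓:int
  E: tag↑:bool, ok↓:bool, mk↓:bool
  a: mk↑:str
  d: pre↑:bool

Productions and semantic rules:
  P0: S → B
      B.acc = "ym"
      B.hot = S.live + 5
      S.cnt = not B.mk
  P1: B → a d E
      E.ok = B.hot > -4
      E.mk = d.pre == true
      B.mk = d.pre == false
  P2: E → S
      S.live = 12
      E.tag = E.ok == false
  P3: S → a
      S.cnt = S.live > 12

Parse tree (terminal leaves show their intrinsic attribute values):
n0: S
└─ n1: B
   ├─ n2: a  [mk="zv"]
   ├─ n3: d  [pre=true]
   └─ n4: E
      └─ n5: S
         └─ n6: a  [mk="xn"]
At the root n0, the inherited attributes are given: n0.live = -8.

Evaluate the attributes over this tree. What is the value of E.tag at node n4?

false

1. n0.live = -8  [given at root]
2. n1.acc = "ym"  ["ym"]
3. n1.hot = -3  [S.live + 5]
4. n2.mk = "zv"  [terminal]
5. n3.pre = true  [terminal]
6. n4.ok = true  [B.hot > -4]
7. n4.mk = true  [d.pre == true]
8. n5.live = 12  [12]
9. n6.mk = "xn"  [terminal]
10. n5.cnt = false  [S.live > 12]
11. n4.tag = false  [E.ok == false]
12. n1.mk = false  [d.pre == false]
13. n0.cnt = true  [not B.mk]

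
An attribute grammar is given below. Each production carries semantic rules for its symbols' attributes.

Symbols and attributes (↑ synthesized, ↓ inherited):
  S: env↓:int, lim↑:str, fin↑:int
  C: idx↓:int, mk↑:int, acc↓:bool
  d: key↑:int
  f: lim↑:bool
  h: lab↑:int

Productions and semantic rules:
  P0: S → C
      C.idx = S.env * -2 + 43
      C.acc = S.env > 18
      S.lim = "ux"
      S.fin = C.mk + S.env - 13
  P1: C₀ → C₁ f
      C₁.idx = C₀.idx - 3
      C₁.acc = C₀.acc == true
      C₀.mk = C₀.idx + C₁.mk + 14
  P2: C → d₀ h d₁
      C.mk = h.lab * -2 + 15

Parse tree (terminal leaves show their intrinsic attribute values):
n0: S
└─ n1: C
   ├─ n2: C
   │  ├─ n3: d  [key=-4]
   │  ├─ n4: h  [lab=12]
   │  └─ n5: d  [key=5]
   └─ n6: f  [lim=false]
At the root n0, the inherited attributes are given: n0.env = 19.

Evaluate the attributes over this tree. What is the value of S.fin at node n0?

1. n0.env = 19  [given at root]
2. n1.idx = 5  [S.env * -2 + 43]
3. n1.acc = true  [S.env > 18]
4. n2.idx = 2  [C₀.idx - 3]
5. n2.acc = true  [C₀.acc == true]
6. n3.key = -4  [terminal]
7. n4.lab = 12  [terminal]
8. n5.key = 5  [terminal]
9. n2.mk = -9  [h.lab * -2 + 15]
10. n6.lim = false  [terminal]
11. n1.mk = 10  [C₀.idx + C₁.mk + 14]
12. n0.lim = "ux"  ["ux"]
13. n0.fin = 16  [C.mk + S.env - 13]

16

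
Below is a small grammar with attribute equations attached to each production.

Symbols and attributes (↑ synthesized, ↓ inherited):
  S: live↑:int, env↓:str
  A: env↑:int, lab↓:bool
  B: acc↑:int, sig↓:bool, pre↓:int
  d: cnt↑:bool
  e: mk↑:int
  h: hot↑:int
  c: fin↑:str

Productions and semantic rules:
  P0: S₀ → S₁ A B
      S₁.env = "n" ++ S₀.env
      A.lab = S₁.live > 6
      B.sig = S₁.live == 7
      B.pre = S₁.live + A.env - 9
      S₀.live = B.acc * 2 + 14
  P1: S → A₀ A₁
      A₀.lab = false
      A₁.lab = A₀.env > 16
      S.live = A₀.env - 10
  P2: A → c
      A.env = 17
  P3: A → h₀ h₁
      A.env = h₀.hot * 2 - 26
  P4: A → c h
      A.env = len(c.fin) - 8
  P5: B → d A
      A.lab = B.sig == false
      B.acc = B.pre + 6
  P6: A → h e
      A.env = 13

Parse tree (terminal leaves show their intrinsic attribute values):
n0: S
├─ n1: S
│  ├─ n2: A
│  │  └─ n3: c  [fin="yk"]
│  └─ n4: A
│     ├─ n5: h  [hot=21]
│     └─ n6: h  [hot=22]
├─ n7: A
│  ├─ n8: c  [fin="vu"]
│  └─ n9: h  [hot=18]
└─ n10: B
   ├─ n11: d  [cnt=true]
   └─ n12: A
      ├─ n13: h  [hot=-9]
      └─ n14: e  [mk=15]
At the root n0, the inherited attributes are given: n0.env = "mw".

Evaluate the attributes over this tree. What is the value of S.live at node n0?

1. n0.env = "mw"  [given at root]
2. n1.env = "nmw"  ["n" ++ S₀.env]
3. n2.lab = false  [false]
4. n3.fin = "yk"  [terminal]
5. n2.env = 17  [17]
6. n4.lab = true  [A₀.env > 16]
7. n5.hot = 21  [terminal]
8. n6.hot = 22  [terminal]
9. n4.env = 16  [h₀.hot * 2 - 26]
10. n1.live = 7  [A₀.env - 10]
11. n7.lab = true  [S₁.live > 6]
12. n8.fin = "vu"  [terminal]
13. n9.hot = 18  [terminal]
14. n7.env = -6  [len(c.fin) - 8]
15. n10.sig = true  [S₁.live == 7]
16. n10.pre = -8  [S₁.live + A.env - 9]
17. n11.cnt = true  [terminal]
18. n12.lab = false  [B.sig == false]
19. n13.hot = -9  [terminal]
20. n14.mk = 15  [terminal]
21. n12.env = 13  [13]
22. n10.acc = -2  [B.pre + 6]
23. n0.live = 10  [B.acc * 2 + 14]

10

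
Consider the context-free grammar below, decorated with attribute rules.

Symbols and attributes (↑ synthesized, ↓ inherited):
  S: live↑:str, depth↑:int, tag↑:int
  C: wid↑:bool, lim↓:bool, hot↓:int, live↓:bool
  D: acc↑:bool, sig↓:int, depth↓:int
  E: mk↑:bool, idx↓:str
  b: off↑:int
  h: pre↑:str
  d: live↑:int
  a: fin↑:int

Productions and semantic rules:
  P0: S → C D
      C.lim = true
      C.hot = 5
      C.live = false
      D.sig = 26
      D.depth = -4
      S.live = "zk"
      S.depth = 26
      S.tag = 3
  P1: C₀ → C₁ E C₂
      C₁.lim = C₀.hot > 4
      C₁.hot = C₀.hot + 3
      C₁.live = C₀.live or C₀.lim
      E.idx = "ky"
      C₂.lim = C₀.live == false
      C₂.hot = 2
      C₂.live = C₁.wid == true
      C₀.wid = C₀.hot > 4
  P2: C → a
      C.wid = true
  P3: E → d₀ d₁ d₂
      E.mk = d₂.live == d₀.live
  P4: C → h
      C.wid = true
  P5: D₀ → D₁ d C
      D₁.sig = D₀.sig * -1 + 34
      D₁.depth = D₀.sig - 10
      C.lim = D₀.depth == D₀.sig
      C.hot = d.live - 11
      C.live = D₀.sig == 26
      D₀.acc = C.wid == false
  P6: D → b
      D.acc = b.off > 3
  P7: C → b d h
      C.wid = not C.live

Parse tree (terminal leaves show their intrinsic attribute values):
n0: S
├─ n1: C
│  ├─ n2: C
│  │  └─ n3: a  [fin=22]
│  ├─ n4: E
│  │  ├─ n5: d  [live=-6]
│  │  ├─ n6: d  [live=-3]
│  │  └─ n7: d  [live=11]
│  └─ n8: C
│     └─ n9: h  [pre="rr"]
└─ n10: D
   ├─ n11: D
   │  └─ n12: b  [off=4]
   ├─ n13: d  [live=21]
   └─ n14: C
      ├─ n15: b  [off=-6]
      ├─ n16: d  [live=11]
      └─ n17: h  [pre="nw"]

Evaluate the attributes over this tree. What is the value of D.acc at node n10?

true

1. n1.lim = true  [true]
2. n1.hot = 5  [5]
3. n1.live = false  [false]
4. n2.lim = true  [C₀.hot > 4]
5. n2.hot = 8  [C₀.hot + 3]
6. n2.live = true  [C₀.live or C₀.lim]
7. n3.fin = 22  [terminal]
8. n2.wid = true  [true]
9. n4.idx = "ky"  ["ky"]
10. n5.live = -6  [terminal]
11. n6.live = -3  [terminal]
12. n7.live = 11  [terminal]
13. n4.mk = false  [d₂.live == d₀.live]
14. n8.lim = true  [C₀.live == false]
15. n8.hot = 2  [2]
16. n8.live = true  [C₁.wid == true]
17. n9.pre = "rr"  [terminal]
18. n8.wid = true  [true]
19. n1.wid = true  [C₀.hot > 4]
20. n10.sig = 26  [26]
21. n10.depth = -4  [-4]
22. n11.sig = 8  [D₀.sig * -1 + 34]
23. n11.depth = 16  [D₀.sig - 10]
24. n12.off = 4  [terminal]
25. n11.acc = true  [b.off > 3]
26. n13.live = 21  [terminal]
27. n14.lim = false  [D₀.depth == D₀.sig]
28. n14.hot = 10  [d.live - 11]
29. n14.live = true  [D₀.sig == 26]
30. n15.off = -6  [terminal]
31. n16.live = 11  [terminal]
32. n17.pre = "nw"  [terminal]
33. n14.wid = false  [not C.live]
34. n10.acc = true  [C.wid == false]
35. n0.live = "zk"  ["zk"]
36. n0.depth = 26  [26]
37. n0.tag = 3  [3]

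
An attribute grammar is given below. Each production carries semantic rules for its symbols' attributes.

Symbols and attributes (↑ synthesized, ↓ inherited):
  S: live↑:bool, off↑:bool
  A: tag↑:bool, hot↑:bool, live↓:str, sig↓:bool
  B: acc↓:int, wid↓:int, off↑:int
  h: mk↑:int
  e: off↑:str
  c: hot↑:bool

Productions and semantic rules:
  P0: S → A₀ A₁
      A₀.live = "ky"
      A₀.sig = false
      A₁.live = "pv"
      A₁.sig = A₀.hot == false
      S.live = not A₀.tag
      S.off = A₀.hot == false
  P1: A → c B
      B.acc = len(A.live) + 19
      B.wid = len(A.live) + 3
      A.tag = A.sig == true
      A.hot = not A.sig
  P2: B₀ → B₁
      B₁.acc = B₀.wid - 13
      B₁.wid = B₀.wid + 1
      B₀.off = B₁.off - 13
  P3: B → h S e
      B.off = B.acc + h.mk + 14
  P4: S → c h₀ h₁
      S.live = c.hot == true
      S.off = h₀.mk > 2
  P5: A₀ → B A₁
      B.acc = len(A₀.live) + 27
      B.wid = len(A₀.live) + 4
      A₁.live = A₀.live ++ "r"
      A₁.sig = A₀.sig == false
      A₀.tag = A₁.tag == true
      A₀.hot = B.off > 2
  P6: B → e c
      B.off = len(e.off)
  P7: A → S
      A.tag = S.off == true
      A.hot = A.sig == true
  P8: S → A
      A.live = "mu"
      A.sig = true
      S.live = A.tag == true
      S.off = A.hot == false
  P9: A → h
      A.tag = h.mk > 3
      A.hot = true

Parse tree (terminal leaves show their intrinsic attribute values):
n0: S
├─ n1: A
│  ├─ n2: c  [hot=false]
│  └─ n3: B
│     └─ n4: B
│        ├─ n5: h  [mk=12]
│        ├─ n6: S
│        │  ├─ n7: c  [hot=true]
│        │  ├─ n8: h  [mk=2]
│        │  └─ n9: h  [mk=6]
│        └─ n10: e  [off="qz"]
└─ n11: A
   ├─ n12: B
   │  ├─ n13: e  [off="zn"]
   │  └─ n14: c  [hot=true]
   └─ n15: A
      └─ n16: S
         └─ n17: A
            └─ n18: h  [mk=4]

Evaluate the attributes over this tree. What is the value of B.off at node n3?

5

1. n1.live = "ky"  ["ky"]
2. n1.sig = false  [false]
3. n2.hot = false  [terminal]
4. n3.acc = 21  [len(A.live) + 19]
5. n3.wid = 5  [len(A.live) + 3]
6. n4.acc = -8  [B₀.wid - 13]
7. n4.wid = 6  [B₀.wid + 1]
8. n5.mk = 12  [terminal]
9. n7.hot = true  [terminal]
10. n8.mk = 2  [terminal]
11. n9.mk = 6  [terminal]
12. n6.live = true  [c.hot == true]
13. n6.off = false  [h₀.mk > 2]
14. n10.off = "qz"  [terminal]
15. n4.off = 18  [B.acc + h.mk + 14]
16. n3.off = 5  [B₁.off - 13]
17. n1.tag = false  [A.sig == true]
18. n1.hot = true  [not A.sig]
19. n11.live = "pv"  ["pv"]
20. n11.sig = false  [A₀.hot == false]
21. n12.acc = 29  [len(A₀.live) + 27]
22. n12.wid = 6  [len(A₀.live) + 4]
23. n13.off = "zn"  [terminal]
24. n14.hot = true  [terminal]
25. n12.off = 2  [len(e.off)]
26. n15.live = "pvr"  [A₀.live ++ "r"]
27. n15.sig = true  [A₀.sig == false]
28. n17.live = "mu"  ["mu"]
29. n17.sig = true  [true]
30. n18.mk = 4  [terminal]
31. n17.tag = true  [h.mk > 3]
32. n17.hot = true  [true]
33. n16.live = true  [A.tag == true]
34. n16.off = false  [A.hot == false]
35. n15.tag = false  [S.off == true]
36. n15.hot = true  [A.sig == true]
37. n11.tag = false  [A₁.tag == true]
38. n11.hot = false  [B.off > 2]
39. n0.live = true  [not A₀.tag]
40. n0.off = false  [A₀.hot == false]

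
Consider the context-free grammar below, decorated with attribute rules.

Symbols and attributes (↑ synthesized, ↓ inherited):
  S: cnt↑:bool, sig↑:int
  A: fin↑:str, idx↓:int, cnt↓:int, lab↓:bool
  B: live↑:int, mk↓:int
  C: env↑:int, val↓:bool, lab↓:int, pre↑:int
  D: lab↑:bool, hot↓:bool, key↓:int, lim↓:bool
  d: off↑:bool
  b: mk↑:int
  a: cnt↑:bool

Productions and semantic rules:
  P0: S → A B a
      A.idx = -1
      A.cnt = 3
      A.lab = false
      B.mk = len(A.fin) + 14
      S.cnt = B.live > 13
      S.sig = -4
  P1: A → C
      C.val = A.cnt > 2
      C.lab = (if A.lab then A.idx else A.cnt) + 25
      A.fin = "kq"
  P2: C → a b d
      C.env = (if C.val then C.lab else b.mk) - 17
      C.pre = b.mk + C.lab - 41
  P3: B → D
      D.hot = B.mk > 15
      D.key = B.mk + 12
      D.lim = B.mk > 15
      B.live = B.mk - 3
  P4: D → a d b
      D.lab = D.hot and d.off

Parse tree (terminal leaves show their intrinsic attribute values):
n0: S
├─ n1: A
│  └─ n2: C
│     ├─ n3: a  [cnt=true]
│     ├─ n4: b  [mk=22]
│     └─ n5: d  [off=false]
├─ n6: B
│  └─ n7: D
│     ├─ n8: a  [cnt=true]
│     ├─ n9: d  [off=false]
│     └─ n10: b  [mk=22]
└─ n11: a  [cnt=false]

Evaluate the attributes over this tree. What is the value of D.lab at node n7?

1. n1.idx = -1  [-1]
2. n1.cnt = 3  [3]
3. n1.lab = false  [false]
4. n2.val = true  [A.cnt > 2]
5. n2.lab = 28  [(if A.lab then A.idx else A.cnt) + 25]
6. n3.cnt = true  [terminal]
7. n4.mk = 22  [terminal]
8. n5.off = false  [terminal]
9. n2.env = 11  [(if C.val then C.lab else b.mk) - 17]
10. n2.pre = 9  [b.mk + C.lab - 41]
11. n1.fin = "kq"  ["kq"]
12. n6.mk = 16  [len(A.fin) + 14]
13. n7.hot = true  [B.mk > 15]
14. n7.key = 28  [B.mk + 12]
15. n7.lim = true  [B.mk > 15]
16. n8.cnt = true  [terminal]
17. n9.off = false  [terminal]
18. n10.mk = 22  [terminal]
19. n7.lab = false  [D.hot and d.off]
20. n6.live = 13  [B.mk - 3]
21. n11.cnt = false  [terminal]
22. n0.cnt = false  [B.live > 13]
23. n0.sig = -4  [-4]

false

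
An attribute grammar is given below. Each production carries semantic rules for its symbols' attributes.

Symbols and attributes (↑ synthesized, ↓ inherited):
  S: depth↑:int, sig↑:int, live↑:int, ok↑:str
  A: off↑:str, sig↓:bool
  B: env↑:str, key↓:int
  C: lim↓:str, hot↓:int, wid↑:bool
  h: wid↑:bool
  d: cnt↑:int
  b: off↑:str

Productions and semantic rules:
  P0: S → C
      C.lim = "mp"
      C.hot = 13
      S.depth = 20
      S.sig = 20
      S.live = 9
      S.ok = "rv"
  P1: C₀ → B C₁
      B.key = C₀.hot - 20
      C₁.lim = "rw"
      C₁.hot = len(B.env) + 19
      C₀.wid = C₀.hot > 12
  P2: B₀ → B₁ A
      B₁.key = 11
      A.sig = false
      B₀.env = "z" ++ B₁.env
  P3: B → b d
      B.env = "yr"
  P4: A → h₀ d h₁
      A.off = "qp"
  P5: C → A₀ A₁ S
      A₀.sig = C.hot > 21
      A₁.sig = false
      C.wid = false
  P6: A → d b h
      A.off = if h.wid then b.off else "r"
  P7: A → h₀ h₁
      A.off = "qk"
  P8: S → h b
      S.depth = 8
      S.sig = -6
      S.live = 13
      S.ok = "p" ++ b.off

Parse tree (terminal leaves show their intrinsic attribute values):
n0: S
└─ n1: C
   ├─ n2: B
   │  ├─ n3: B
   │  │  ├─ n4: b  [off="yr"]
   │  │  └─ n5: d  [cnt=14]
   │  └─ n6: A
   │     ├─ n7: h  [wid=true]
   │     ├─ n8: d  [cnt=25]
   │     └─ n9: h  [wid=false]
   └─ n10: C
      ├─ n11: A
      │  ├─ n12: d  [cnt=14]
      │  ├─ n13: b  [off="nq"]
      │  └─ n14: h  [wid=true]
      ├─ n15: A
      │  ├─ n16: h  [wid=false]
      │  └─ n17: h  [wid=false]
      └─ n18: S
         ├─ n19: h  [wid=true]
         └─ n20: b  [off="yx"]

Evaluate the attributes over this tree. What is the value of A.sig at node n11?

true

1. n1.lim = "mp"  ["mp"]
2. n1.hot = 13  [13]
3. n2.key = -7  [C₀.hot - 20]
4. n3.key = 11  [11]
5. n4.off = "yr"  [terminal]
6. n5.cnt = 14  [terminal]
7. n3.env = "yr"  ["yr"]
8. n6.sig = false  [false]
9. n7.wid = true  [terminal]
10. n8.cnt = 25  [terminal]
11. n9.wid = false  [terminal]
12. n6.off = "qp"  ["qp"]
13. n2.env = "zyr"  ["z" ++ B₁.env]
14. n10.lim = "rw"  ["rw"]
15. n10.hot = 22  [len(B.env) + 19]
16. n11.sig = true  [C.hot > 21]
17. n12.cnt = 14  [terminal]
18. n13.off = "nq"  [terminal]
19. n14.wid = true  [terminal]
20. n11.off = "nq"  [if h.wid then b.off else "r"]
21. n15.sig = false  [false]
22. n16.wid = false  [terminal]
23. n17.wid = false  [terminal]
24. n15.off = "qk"  ["qk"]
25. n19.wid = true  [terminal]
26. n20.off = "yx"  [terminal]
27. n18.depth = 8  [8]
28. n18.sig = -6  [-6]
29. n18.live = 13  [13]
30. n18.ok = "pyx"  ["p" ++ b.off]
31. n10.wid = false  [false]
32. n1.wid = true  [C₀.hot > 12]
33. n0.depth = 20  [20]
34. n0.sig = 20  [20]
35. n0.live = 9  [9]
36. n0.ok = "rv"  ["rv"]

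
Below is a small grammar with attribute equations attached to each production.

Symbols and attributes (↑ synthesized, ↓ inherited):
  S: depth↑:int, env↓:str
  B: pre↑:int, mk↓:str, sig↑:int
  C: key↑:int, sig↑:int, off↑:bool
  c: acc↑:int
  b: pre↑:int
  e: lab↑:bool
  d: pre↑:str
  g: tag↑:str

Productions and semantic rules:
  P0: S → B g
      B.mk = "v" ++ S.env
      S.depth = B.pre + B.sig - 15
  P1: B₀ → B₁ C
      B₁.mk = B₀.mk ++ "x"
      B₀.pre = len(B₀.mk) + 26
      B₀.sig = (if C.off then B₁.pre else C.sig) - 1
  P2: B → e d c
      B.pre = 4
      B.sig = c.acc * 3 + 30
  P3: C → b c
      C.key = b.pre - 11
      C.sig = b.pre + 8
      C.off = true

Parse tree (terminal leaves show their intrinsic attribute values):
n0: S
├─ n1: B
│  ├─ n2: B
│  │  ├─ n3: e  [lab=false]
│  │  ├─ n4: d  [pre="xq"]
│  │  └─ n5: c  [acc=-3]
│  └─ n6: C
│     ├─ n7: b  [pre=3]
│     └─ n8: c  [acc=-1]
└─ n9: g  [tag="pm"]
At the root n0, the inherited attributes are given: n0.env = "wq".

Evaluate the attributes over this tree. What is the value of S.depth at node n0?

1. n0.env = "wq"  [given at root]
2. n1.mk = "vwq"  ["v" ++ S.env]
3. n2.mk = "vwqx"  [B₀.mk ++ "x"]
4. n3.lab = false  [terminal]
5. n4.pre = "xq"  [terminal]
6. n5.acc = -3  [terminal]
7. n2.pre = 4  [4]
8. n2.sig = 21  [c.acc * 3 + 30]
9. n7.pre = 3  [terminal]
10. n8.acc = -1  [terminal]
11. n6.key = -8  [b.pre - 11]
12. n6.sig = 11  [b.pre + 8]
13. n6.off = true  [true]
14. n1.pre = 29  [len(B₀.mk) + 26]
15. n1.sig = 3  [(if C.off then B₁.pre else C.sig) - 1]
16. n9.tag = "pm"  [terminal]
17. n0.depth = 17  [B.pre + B.sig - 15]

17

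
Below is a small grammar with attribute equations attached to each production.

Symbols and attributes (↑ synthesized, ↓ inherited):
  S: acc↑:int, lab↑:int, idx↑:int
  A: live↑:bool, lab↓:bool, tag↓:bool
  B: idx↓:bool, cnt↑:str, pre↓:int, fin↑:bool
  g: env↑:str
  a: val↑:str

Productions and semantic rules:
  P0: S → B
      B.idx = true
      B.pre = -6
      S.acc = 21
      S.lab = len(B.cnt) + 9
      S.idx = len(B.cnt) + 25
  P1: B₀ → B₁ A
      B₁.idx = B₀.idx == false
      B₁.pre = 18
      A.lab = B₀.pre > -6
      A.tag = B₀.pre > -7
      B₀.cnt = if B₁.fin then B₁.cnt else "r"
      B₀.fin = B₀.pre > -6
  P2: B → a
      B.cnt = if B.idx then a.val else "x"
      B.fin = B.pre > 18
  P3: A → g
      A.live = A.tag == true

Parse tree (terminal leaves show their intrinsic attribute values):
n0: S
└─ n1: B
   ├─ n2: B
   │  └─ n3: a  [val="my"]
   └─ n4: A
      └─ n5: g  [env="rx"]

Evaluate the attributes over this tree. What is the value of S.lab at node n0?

10

1. n1.idx = true  [true]
2. n1.pre = -6  [-6]
3. n2.idx = false  [B₀.idx == false]
4. n2.pre = 18  [18]
5. n3.val = "my"  [terminal]
6. n2.cnt = "x"  [if B.idx then a.val else "x"]
7. n2.fin = false  [B.pre > 18]
8. n4.lab = false  [B₀.pre > -6]
9. n4.tag = true  [B₀.pre > -7]
10. n5.env = "rx"  [terminal]
11. n4.live = true  [A.tag == true]
12. n1.cnt = "r"  [if B₁.fin then B₁.cnt else "r"]
13. n1.fin = false  [B₀.pre > -6]
14. n0.acc = 21  [21]
15. n0.lab = 10  [len(B.cnt) + 9]
16. n0.idx = 26  [len(B.cnt) + 25]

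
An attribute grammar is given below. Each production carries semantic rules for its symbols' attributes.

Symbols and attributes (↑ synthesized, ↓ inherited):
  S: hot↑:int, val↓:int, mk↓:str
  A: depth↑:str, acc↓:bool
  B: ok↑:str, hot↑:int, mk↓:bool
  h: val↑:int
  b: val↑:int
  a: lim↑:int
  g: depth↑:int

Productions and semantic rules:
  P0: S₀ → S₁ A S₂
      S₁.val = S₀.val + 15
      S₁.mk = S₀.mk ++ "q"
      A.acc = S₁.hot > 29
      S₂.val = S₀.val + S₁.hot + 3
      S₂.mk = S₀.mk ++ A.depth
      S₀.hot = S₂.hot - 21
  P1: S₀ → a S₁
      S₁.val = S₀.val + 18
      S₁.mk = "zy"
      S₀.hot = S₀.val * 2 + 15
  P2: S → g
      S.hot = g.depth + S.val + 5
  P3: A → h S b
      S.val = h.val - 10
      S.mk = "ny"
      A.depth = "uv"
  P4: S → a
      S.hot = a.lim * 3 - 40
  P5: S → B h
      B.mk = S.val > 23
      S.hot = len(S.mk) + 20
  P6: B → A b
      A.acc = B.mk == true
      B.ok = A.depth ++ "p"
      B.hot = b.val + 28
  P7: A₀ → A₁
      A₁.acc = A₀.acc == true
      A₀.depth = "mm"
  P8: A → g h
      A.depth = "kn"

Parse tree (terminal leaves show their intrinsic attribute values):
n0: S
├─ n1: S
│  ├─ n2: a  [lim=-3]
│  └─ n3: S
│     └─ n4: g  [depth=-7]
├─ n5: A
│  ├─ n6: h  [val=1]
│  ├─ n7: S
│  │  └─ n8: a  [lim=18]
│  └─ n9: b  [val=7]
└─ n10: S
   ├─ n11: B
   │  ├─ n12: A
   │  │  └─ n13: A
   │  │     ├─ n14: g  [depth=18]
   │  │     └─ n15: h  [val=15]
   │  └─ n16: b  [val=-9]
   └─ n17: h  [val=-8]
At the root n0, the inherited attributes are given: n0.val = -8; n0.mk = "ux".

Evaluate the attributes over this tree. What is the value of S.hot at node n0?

1. n0.val = -8  [given at root]
2. n0.mk = "ux"  [given at root]
3. n1.val = 7  [S₀.val + 15]
4. n1.mk = "uxq"  [S₀.mk ++ "q"]
5. n2.lim = -3  [terminal]
6. n3.val = 25  [S₀.val + 18]
7. n3.mk = "zy"  ["zy"]
8. n4.depth = -7  [terminal]
9. n3.hot = 23  [g.depth + S.val + 5]
10. n1.hot = 29  [S₀.val * 2 + 15]
11. n5.acc = false  [S₁.hot > 29]
12. n6.val = 1  [terminal]
13. n7.val = -9  [h.val - 10]
14. n7.mk = "ny"  ["ny"]
15. n8.lim = 18  [terminal]
16. n7.hot = 14  [a.lim * 3 - 40]
17. n9.val = 7  [terminal]
18. n5.depth = "uv"  ["uv"]
19. n10.val = 24  [S₀.val + S₁.hot + 3]
20. n10.mk = "uxuv"  [S₀.mk ++ A.depth]
21. n11.mk = true  [S.val > 23]
22. n12.acc = true  [B.mk == true]
23. n13.acc = true  [A₀.acc == true]
24. n14.depth = 18  [terminal]
25. n15.val = 15  [terminal]
26. n13.depth = "kn"  ["kn"]
27. n12.depth = "mm"  ["mm"]
28. n16.val = -9  [terminal]
29. n11.ok = "mmp"  [A.depth ++ "p"]
30. n11.hot = 19  [b.val + 28]
31. n17.val = -8  [terminal]
32. n10.hot = 24  [len(S.mk) + 20]
33. n0.hot = 3  [S₂.hot - 21]

3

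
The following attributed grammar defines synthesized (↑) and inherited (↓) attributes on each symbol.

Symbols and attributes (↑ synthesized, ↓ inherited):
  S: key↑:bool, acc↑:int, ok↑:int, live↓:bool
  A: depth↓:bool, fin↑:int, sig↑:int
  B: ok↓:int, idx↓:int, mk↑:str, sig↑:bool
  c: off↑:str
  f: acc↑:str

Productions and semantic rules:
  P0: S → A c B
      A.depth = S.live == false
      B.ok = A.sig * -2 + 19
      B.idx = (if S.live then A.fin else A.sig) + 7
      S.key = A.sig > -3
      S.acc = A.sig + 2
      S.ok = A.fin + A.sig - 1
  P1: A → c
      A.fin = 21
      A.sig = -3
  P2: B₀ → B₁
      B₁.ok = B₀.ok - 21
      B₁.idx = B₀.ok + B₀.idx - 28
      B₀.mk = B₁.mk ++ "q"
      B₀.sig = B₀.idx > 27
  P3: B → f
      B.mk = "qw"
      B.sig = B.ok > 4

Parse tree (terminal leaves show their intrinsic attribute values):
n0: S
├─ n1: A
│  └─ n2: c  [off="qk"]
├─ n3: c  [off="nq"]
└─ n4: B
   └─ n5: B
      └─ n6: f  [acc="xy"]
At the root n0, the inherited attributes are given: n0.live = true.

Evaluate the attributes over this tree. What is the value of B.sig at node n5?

false

1. n0.live = true  [given at root]
2. n1.depth = false  [S.live == false]
3. n2.off = "qk"  [terminal]
4. n1.fin = 21  [21]
5. n1.sig = -3  [-3]
6. n3.off = "nq"  [terminal]
7. n4.ok = 25  [A.sig * -2 + 19]
8. n4.idx = 28  [(if S.live then A.fin else A.sig) + 7]
9. n5.ok = 4  [B₀.ok - 21]
10. n5.idx = 25  [B₀.ok + B₀.idx - 28]
11. n6.acc = "xy"  [terminal]
12. n5.mk = "qw"  ["qw"]
13. n5.sig = false  [B.ok > 4]
14. n4.mk = "qwq"  [B₁.mk ++ "q"]
15. n4.sig = true  [B₀.idx > 27]
16. n0.key = false  [A.sig > -3]
17. n0.acc = -1  [A.sig + 2]
18. n0.ok = 17  [A.fin + A.sig - 1]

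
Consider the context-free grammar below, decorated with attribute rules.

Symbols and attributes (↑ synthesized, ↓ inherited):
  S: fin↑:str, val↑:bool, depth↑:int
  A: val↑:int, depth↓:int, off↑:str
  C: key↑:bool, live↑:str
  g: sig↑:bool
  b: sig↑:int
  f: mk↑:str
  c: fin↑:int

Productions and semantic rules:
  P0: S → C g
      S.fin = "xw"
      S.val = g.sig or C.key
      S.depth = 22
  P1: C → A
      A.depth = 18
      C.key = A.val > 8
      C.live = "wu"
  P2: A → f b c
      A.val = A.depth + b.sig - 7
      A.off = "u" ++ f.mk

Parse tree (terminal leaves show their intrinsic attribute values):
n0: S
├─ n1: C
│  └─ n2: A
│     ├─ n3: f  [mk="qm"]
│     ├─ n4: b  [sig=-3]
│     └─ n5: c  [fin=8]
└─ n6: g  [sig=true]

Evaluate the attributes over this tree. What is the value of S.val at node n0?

true

1. n2.depth = 18  [18]
2. n3.mk = "qm"  [terminal]
3. n4.sig = -3  [terminal]
4. n5.fin = 8  [terminal]
5. n2.val = 8  [A.depth + b.sig - 7]
6. n2.off = "uqm"  ["u" ++ f.mk]
7. n1.key = false  [A.val > 8]
8. n1.live = "wu"  ["wu"]
9. n6.sig = true  [terminal]
10. n0.fin = "xw"  ["xw"]
11. n0.val = true  [g.sig or C.key]
12. n0.depth = 22  [22]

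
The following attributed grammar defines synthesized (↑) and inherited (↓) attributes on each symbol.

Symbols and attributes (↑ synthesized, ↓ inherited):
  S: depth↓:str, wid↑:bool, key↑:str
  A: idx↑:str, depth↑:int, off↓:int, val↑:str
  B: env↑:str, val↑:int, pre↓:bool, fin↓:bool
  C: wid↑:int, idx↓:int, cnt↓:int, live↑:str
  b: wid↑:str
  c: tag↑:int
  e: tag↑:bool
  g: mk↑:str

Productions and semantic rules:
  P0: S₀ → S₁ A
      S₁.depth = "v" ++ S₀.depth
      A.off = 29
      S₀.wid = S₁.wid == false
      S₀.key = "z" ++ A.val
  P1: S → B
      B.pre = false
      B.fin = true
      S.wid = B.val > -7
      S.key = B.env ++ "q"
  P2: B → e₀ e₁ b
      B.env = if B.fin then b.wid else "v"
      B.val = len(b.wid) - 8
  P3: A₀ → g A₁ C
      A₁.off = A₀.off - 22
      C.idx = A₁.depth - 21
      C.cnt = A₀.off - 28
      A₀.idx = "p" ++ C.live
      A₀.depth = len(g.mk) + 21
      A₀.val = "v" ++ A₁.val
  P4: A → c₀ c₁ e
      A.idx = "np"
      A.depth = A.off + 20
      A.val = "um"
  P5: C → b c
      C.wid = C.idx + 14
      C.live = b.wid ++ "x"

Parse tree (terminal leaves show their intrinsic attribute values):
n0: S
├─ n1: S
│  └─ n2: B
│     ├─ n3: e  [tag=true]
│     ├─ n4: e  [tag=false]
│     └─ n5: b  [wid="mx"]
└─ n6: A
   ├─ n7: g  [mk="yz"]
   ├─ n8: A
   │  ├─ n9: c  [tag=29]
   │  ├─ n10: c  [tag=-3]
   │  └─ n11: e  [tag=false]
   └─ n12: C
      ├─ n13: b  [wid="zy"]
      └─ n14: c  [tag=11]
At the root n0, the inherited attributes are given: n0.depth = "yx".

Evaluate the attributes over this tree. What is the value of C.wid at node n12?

20

1. n0.depth = "yx"  [given at root]
2. n1.depth = "vyx"  ["v" ++ S₀.depth]
3. n2.pre = false  [false]
4. n2.fin = true  [true]
5. n3.tag = true  [terminal]
6. n4.tag = false  [terminal]
7. n5.wid = "mx"  [terminal]
8. n2.env = "mx"  [if B.fin then b.wid else "v"]
9. n2.val = -6  [len(b.wid) - 8]
10. n1.wid = true  [B.val > -7]
11. n1.key = "mxq"  [B.env ++ "q"]
12. n6.off = 29  [29]
13. n7.mk = "yz"  [terminal]
14. n8.off = 7  [A₀.off - 22]
15. n9.tag = 29  [terminal]
16. n10.tag = -3  [terminal]
17. n11.tag = false  [terminal]
18. n8.idx = "np"  ["np"]
19. n8.depth = 27  [A.off + 20]
20. n8.val = "um"  ["um"]
21. n12.idx = 6  [A₁.depth - 21]
22. n12.cnt = 1  [A₀.off - 28]
23. n13.wid = "zy"  [terminal]
24. n14.tag = 11  [terminal]
25. n12.wid = 20  [C.idx + 14]
26. n12.live = "zyx"  [b.wid ++ "x"]
27. n6.idx = "pzyx"  ["p" ++ C.live]
28. n6.depth = 23  [len(g.mk) + 21]
29. n6.val = "vum"  ["v" ++ A₁.val]
30. n0.wid = false  [S₁.wid == false]
31. n0.key = "zvum"  ["z" ++ A.val]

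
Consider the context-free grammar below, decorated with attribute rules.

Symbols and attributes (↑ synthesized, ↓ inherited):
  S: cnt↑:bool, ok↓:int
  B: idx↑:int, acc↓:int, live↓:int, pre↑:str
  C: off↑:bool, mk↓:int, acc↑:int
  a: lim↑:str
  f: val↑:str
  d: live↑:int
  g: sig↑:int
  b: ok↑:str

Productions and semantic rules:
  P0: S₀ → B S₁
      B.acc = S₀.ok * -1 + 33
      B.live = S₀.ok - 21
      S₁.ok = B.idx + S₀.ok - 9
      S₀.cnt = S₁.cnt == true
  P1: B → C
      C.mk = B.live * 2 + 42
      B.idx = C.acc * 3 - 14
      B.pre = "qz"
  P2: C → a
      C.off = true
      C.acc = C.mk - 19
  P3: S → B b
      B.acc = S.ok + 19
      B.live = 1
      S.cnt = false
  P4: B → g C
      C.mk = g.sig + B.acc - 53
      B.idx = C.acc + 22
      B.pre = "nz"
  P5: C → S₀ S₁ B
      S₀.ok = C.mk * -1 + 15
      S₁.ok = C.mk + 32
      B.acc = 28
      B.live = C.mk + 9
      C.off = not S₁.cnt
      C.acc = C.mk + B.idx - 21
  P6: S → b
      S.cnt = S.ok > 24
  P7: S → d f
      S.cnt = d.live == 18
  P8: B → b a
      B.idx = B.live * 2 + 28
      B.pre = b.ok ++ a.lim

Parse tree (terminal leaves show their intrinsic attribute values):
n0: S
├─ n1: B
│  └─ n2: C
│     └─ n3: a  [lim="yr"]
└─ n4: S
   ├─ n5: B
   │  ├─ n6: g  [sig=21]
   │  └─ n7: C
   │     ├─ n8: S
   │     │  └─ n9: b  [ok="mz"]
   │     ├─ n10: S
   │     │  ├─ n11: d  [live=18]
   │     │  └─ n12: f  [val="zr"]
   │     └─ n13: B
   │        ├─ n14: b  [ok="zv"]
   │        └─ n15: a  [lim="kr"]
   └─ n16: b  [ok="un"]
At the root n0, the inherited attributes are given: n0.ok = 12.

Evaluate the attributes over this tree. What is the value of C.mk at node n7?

1. n0.ok = 12  [given at root]
2. n1.acc = 21  [S₀.ok * -1 + 33]
3. n1.live = -9  [S₀.ok - 21]
4. n2.mk = 24  [B.live * 2 + 42]
5. n3.lim = "yr"  [terminal]
6. n2.off = true  [true]
7. n2.acc = 5  [C.mk - 19]
8. n1.idx = 1  [C.acc * 3 - 14]
9. n1.pre = "qz"  ["qz"]
10. n4.ok = 4  [B.idx + S₀.ok - 9]
11. n5.acc = 23  [S.ok + 19]
12. n5.live = 1  [1]
13. n6.sig = 21  [terminal]
14. n7.mk = -9  [g.sig + B.acc - 53]
15. n8.ok = 24  [C.mk * -1 + 15]
16. n9.ok = "mz"  [terminal]
17. n8.cnt = false  [S.ok > 24]
18. n10.ok = 23  [C.mk + 32]
19. n11.live = 18  [terminal]
20. n12.val = "zr"  [terminal]
21. n10.cnt = true  [d.live == 18]
22. n13.acc = 28  [28]
23. n13.live = 0  [C.mk + 9]
24. n14.ok = "zv"  [terminal]
25. n15.lim = "kr"  [terminal]
26. n13.idx = 28  [B.live * 2 + 28]
27. n13.pre = "zvkr"  [b.ok ++ a.lim]
28. n7.off = false  [not S₁.cnt]
29. n7.acc = -2  [C.mk + B.idx - 21]
30. n5.idx = 20  [C.acc + 22]
31. n5.pre = "nz"  ["nz"]
32. n16.ok = "un"  [terminal]
33. n4.cnt = false  [false]
34. n0.cnt = false  [S₁.cnt == true]

-9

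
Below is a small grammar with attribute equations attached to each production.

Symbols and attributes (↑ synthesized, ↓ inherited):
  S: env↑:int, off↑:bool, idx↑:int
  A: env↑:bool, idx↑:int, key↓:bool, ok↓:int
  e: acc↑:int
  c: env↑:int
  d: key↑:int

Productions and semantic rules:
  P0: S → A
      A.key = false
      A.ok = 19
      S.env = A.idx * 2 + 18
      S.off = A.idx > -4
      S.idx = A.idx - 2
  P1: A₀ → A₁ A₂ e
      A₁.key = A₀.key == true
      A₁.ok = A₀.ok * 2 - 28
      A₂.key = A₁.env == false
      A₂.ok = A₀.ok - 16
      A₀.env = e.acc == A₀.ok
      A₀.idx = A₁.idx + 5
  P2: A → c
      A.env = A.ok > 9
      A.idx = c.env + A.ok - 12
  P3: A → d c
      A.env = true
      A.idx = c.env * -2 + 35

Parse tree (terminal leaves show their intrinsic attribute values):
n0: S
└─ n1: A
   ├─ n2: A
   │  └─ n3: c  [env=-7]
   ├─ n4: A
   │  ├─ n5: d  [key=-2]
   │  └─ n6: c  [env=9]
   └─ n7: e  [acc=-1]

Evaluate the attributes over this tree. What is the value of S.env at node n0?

10

1. n1.key = false  [false]
2. n1.ok = 19  [19]
3. n2.key = false  [A₀.key == true]
4. n2.ok = 10  [A₀.ok * 2 - 28]
5. n3.env = -7  [terminal]
6. n2.env = true  [A.ok > 9]
7. n2.idx = -9  [c.env + A.ok - 12]
8. n4.key = false  [A₁.env == false]
9. n4.ok = 3  [A₀.ok - 16]
10. n5.key = -2  [terminal]
11. n6.env = 9  [terminal]
12. n4.env = true  [true]
13. n4.idx = 17  [c.env * -2 + 35]
14. n7.acc = -1  [terminal]
15. n1.env = false  [e.acc == A₀.ok]
16. n1.idx = -4  [A₁.idx + 5]
17. n0.env = 10  [A.idx * 2 + 18]
18. n0.off = false  [A.idx > -4]
19. n0.idx = -6  [A.idx - 2]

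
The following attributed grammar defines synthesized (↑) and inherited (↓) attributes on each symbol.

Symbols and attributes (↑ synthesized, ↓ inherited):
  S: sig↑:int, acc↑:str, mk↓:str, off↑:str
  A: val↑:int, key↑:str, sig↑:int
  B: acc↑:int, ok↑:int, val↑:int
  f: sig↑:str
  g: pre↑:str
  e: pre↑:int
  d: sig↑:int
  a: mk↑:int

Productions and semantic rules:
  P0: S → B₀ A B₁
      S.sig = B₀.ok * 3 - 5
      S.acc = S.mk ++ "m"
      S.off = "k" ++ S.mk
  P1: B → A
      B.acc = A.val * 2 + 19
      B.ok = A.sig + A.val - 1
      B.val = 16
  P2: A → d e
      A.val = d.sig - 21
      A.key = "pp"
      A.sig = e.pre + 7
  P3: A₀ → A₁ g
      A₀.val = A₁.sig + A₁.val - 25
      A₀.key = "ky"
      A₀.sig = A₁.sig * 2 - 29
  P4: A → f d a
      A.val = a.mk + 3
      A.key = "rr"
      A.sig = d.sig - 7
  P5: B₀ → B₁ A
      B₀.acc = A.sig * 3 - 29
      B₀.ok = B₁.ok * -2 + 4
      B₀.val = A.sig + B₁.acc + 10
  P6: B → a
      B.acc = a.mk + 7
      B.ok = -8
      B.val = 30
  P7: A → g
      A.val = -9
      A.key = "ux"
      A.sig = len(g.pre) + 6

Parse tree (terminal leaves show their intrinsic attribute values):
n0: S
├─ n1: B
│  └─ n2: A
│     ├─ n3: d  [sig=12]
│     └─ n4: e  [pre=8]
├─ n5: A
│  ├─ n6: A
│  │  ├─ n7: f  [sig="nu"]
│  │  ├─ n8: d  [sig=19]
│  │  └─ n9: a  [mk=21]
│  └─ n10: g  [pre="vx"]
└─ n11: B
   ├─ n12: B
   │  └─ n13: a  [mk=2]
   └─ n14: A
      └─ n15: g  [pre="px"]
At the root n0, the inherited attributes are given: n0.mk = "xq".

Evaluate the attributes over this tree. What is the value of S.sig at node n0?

1. n0.mk = "xq"  [given at root]
2. n3.sig = 12  [terminal]
3. n4.pre = 8  [terminal]
4. n2.val = -9  [d.sig - 21]
5. n2.key = "pp"  ["pp"]
6. n2.sig = 15  [e.pre + 7]
7. n1.acc = 1  [A.val * 2 + 19]
8. n1.ok = 5  [A.sig + A.val - 1]
9. n1.val = 16  [16]
10. n7.sig = "nu"  [terminal]
11. n8.sig = 19  [terminal]
12. n9.mk = 21  [terminal]
13. n6.val = 24  [a.mk + 3]
14. n6.key = "rr"  ["rr"]
15. n6.sig = 12  [d.sig - 7]
16. n10.pre = "vx"  [terminal]
17. n5.val = 11  [A₁.sig + A₁.val - 25]
18. n5.key = "ky"  ["ky"]
19. n5.sig = -5  [A₁.sig * 2 - 29]
20. n13.mk = 2  [terminal]
21. n12.acc = 9  [a.mk + 7]
22. n12.ok = -8  [-8]
23. n12.val = 30  [30]
24. n15.pre = "px"  [terminal]
25. n14.val = -9  [-9]
26. n14.key = "ux"  ["ux"]
27. n14.sig = 8  [len(g.pre) + 6]
28. n11.acc = -5  [A.sig * 3 - 29]
29. n11.ok = 20  [B₁.ok * -2 + 4]
30. n11.val = 27  [A.sig + B₁.acc + 10]
31. n0.sig = 10  [B₀.ok * 3 - 5]
32. n0.acc = "xqm"  [S.mk ++ "m"]
33. n0.off = "kxq"  ["k" ++ S.mk]

10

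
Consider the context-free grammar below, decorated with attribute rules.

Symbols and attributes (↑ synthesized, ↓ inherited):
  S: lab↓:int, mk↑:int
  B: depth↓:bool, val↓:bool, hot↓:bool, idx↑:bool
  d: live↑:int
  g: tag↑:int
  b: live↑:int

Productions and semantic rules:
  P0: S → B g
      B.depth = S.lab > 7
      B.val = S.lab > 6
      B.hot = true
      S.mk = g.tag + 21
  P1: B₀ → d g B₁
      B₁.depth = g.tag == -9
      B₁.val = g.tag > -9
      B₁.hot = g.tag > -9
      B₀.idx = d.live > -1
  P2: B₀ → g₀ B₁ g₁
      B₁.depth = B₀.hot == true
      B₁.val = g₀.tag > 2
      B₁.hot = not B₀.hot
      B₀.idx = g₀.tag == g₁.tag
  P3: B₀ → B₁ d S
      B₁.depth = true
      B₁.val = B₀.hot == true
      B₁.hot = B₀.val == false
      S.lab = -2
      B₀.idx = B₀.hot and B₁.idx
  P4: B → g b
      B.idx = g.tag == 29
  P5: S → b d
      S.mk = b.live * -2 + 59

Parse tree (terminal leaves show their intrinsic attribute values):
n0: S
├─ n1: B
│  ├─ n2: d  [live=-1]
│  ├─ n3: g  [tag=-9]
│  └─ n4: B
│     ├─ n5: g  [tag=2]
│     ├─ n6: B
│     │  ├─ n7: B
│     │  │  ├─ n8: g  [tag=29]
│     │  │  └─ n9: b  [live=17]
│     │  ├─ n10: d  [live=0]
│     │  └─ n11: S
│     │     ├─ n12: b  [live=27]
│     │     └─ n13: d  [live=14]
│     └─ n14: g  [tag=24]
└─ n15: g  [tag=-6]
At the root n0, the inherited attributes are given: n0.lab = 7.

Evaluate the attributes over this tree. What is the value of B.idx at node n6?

1. n0.lab = 7  [given at root]
2. n1.depth = false  [S.lab > 7]
3. n1.val = true  [S.lab > 6]
4. n1.hot = true  [true]
5. n2.live = -1  [terminal]
6. n3.tag = -9  [terminal]
7. n4.depth = true  [g.tag == -9]
8. n4.val = false  [g.tag > -9]
9. n4.hot = false  [g.tag > -9]
10. n5.tag = 2  [terminal]
11. n6.depth = false  [B₀.hot == true]
12. n6.val = false  [g₀.tag > 2]
13. n6.hot = true  [not B₀.hot]
14. n7.depth = true  [true]
15. n7.val = true  [B₀.hot == true]
16. n7.hot = true  [B₀.val == false]
17. n8.tag = 29  [terminal]
18. n9.live = 17  [terminal]
19. n7.idx = true  [g.tag == 29]
20. n10.live = 0  [terminal]
21. n11.lab = -2  [-2]
22. n12.live = 27  [terminal]
23. n13.live = 14  [terminal]
24. n11.mk = 5  [b.live * -2 + 59]
25. n6.idx = true  [B₀.hot and B₁.idx]
26. n14.tag = 24  [terminal]
27. n4.idx = false  [g₀.tag == g₁.tag]
28. n1.idx = false  [d.live > -1]
29. n15.tag = -6  [terminal]
30. n0.mk = 15  [g.tag + 21]

true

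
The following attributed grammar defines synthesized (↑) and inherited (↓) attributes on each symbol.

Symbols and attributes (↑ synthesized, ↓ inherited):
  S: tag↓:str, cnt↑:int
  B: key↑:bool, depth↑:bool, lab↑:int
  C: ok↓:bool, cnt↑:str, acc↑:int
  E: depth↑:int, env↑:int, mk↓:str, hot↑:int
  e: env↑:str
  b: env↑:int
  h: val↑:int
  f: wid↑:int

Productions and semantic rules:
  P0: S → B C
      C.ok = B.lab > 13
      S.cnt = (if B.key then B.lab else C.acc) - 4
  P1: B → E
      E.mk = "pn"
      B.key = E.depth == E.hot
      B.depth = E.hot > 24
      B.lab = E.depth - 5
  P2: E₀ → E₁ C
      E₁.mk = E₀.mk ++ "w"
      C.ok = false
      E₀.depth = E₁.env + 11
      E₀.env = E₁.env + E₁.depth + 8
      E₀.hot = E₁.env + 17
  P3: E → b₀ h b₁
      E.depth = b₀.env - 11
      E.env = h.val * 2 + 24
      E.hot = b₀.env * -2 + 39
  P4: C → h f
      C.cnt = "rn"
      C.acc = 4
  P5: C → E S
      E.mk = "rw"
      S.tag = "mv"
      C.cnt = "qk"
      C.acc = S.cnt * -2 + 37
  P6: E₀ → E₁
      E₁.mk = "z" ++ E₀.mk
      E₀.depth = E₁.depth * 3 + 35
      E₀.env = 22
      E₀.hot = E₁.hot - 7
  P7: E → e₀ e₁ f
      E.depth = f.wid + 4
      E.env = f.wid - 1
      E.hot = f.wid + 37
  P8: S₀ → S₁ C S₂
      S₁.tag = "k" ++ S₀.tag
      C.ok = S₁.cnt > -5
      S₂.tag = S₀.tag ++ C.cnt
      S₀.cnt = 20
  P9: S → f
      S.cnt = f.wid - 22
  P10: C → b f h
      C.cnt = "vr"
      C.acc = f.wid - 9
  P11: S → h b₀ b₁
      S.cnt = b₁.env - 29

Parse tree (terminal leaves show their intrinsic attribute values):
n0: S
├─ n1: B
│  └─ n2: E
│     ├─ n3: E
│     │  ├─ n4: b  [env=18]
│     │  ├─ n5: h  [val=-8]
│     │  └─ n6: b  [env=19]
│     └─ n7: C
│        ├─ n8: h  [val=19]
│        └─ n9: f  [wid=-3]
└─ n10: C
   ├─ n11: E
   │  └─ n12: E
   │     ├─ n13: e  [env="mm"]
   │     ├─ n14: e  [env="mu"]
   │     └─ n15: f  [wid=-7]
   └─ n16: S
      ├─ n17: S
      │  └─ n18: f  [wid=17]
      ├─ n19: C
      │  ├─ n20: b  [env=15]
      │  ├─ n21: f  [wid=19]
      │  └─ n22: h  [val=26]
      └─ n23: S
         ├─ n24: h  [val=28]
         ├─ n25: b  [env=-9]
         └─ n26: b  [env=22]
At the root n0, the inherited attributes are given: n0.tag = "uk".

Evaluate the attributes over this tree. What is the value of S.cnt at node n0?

1. n0.tag = "uk"  [given at root]
2. n2.mk = "pn"  ["pn"]
3. n3.mk = "pnw"  [E₀.mk ++ "w"]
4. n4.env = 18  [terminal]
5. n5.val = -8  [terminal]
6. n6.env = 19  [terminal]
7. n3.depth = 7  [b₀.env - 11]
8. n3.env = 8  [h.val * 2 + 24]
9. n3.hot = 3  [b₀.env * -2 + 39]
10. n7.ok = false  [false]
11. n8.val = 19  [terminal]
12. n9.wid = -3  [terminal]
13. n7.cnt = "rn"  ["rn"]
14. n7.acc = 4  [4]
15. n2.depth = 19  [E₁.env + 11]
16. n2.env = 23  [E₁.env + E₁.depth + 8]
17. n2.hot = 25  [E₁.env + 17]
18. n1.key = false  [E.depth == E.hot]
19. n1.depth = true  [E.hot > 24]
20. n1.lab = 14  [E.depth - 5]
21. n10.ok = true  [B.lab > 13]
22. n11.mk = "rw"  ["rw"]
23. n12.mk = "zrw"  ["z" ++ E₀.mk]
24. n13.env = "mm"  [terminal]
25. n14.env = "mu"  [terminal]
26. n15.wid = -7  [terminal]
27. n12.depth = -3  [f.wid + 4]
28. n12.env = -8  [f.wid - 1]
29. n12.hot = 30  [f.wid + 37]
30. n11.depth = 26  [E₁.depth * 3 + 35]
31. n11.env = 22  [22]
32. n11.hot = 23  [E₁.hot - 7]
33. n16.tag = "mv"  ["mv"]
34. n17.tag = "kmv"  ["k" ++ S₀.tag]
35. n18.wid = 17  [terminal]
36. n17.cnt = -5  [f.wid - 22]
37. n19.ok = false  [S₁.cnt > -5]
38. n20.env = 15  [terminal]
39. n21.wid = 19  [terminal]
40. n22.val = 26  [terminal]
41. n19.cnt = "vr"  ["vr"]
42. n19.acc = 10  [f.wid - 9]
43. n23.tag = "mvvr"  [S₀.tag ++ C.cnt]
44. n24.val = 28  [terminal]
45. n25.env = -9  [terminal]
46. n26.env = 22  [terminal]
47. n23.cnt = -7  [b₁.env - 29]
48. n16.cnt = 20  [20]
49. n10.cnt = "qk"  ["qk"]
50. n10.acc = -3  [S.cnt * -2 + 37]
51. n0.cnt = -7  [(if B.key then B.lab else C.acc) - 4]

-7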